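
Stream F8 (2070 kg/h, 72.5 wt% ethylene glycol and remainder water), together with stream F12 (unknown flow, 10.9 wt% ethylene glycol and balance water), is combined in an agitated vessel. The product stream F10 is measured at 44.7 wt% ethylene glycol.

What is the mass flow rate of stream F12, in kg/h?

1703 kg/h

Let F12 be the unknown flow. Total out = 2070 + F12.
ethylene glycol balance: 1500.8 + 0.109·F12 = 0.447·(2070 + F12)
(0.109 − 0.447)·F12 = 0.447×2070 − 1500.8 = -575.46
F12 = -575.46 / -0.338 = 1702.5 kg/h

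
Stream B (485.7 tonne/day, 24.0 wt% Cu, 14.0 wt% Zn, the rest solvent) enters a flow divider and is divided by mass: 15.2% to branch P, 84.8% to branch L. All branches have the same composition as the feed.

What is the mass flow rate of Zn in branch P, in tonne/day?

10.34 tonne/day

Branch P total = 0.152×485.7 = 73.826 tonne/day.
Zn in P = 0.140×73.826 = 10.336 tonne/day.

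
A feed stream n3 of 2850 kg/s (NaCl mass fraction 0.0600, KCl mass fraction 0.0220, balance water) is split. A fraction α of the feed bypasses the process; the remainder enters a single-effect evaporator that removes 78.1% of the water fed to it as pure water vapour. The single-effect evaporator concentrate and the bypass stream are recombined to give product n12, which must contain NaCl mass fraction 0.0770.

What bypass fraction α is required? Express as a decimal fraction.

All 2850×0.060 = 171 kg/s of NaCl reaches n12, so n12 = 171/0.077 = 2220.8 kg/s and vapour = 629.22 kg/s.
The evaporator receives (1−α)·2850 of feed at 0.918 water and removes 0.781 of that water:
0.781×0.918×(1−α)×2850 = 629.22
(1−α) = 629.22/2043.3 = 0.3079;  α = 0.6921.

0.692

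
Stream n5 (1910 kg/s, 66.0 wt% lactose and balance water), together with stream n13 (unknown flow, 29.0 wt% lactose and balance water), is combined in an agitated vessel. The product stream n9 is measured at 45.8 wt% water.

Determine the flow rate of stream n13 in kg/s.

Let n13 be the unknown flow. Total out = 1910 + n13.
water balance: 649.4 + 0.710·n13 = 0.458·(1910 + n13)
(0.710 − 0.458)·n13 = 0.458×1910 − 649.4 = 225.38
n13 = 225.38 / 0.252 = 894.37 kg/s

894.4 kg/s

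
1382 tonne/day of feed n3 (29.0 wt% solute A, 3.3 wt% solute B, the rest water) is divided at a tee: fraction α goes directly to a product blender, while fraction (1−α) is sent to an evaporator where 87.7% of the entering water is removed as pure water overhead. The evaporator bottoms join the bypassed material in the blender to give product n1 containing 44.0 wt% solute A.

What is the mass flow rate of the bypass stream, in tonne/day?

All 1382×0.290 = 400.78 tonne/day of solute A reaches n1, so n1 = 400.78/0.440 = 910.86 tonne/day and vapour = 471.14 tonne/day.
The evaporator receives (1−α)·1382 of feed at 0.677 water and removes 0.877 of that water:
0.877×0.677×(1−α)×1382 = 471.14
(1−α) = 471.14/820.53 = 0.5742;  α = 0.4258.
Bypass flow = 0.4258×1382 = 588.48 tonne/day.

588.5 tonne/day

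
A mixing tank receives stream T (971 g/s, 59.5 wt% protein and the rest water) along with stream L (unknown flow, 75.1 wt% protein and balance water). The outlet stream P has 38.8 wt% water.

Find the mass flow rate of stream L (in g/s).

Let L be the unknown flow. Total out = 971 + L.
water balance: 393.26 + 0.249·L = 0.388·(971 + L)
(0.249 − 0.388)·L = 0.388×971 − 393.26 = -16.507
L = -16.507 / -0.139 = 118.76 g/s

118.8 g/s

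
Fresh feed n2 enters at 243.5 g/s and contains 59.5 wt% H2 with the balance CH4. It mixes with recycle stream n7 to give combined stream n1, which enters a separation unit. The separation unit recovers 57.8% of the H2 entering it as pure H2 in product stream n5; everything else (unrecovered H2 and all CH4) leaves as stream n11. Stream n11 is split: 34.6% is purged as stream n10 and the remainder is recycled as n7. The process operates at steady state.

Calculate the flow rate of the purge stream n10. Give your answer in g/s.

127.8 g/s

CH4 enters only via n2 and leaves only via the purge: 243.5×0.405 = 0.346×(CH4 in n11), and the separation unit passes all CH4, so CH4 in n1 = CH4 in n11 = 285.02 g/s.
H2 in n1: m_A = 243.5×0.595 + (1−0.346)·(1−0.578)·m_A, so m_A = 144.88/0.7240 = 200.11 g/s.
n11 = (1−0.578)×200.11 + 285.02 = 369.47 g/s.
Purge n10 = 0.346×369.47 = 127.84 g/s.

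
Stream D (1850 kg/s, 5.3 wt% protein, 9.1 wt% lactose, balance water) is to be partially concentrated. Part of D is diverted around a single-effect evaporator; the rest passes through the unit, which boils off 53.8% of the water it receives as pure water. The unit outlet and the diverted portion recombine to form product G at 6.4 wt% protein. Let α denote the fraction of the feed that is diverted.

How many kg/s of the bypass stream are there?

1160 kg/s

All 1850×0.053 = 98.05 kg/s of protein reaches G, so G = 98.05/0.064 = 1532 kg/s and vapour = 317.97 kg/s.
The evaporator receives (1−α)·1850 of feed at 0.856 water and removes 0.538 of that water:
0.538×0.856×(1−α)×1850 = 317.97
(1−α) = 317.97/851.98 = 0.3732;  α = 0.6268.
Bypass flow = 0.6268×1850 = 1159.6 kg/s.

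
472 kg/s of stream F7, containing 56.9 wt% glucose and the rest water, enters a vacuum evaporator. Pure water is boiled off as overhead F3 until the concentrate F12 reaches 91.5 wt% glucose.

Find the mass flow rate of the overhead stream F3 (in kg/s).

178.5 kg/s

glucose is conserved: 472×0.569 = 268.57 kg/s all reports to the concentrate.
Concentrate = 268.57/(target fraction) = 293.52 kg/s.
Overhead = 472 − 293.52 = 178.48 kg/s.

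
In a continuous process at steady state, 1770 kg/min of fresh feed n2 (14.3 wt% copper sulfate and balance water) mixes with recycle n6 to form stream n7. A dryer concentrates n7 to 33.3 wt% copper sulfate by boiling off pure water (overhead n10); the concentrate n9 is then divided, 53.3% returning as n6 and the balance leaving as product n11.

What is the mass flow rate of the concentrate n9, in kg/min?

1628 kg/min

Overall copper sulfate balance (none leaves overhead): copper sulfate in fresh feed = copper sulfate in product, i.e. 1770×0.143 = (1−0.533)·n9·0.333.
n9 = 253.11/(0.333×0.467) = 1627.6 kg/min.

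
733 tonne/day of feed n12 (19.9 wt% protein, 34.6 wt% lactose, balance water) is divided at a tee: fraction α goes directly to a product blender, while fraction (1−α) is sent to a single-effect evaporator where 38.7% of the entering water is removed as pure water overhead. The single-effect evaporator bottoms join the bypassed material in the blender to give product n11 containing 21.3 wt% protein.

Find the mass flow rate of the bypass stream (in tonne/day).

All 733×0.199 = 145.87 tonne/day of protein reaches n11, so n11 = 145.87/0.213 = 684.82 tonne/day and vapour = 48.178 tonne/day.
The evaporator receives (1−α)·733 of feed at 0.455 water and removes 0.387 of that water:
0.387×0.455×(1−α)×733 = 48.178
(1−α) = 48.178/129.07 = 0.3733;  α = 0.6267.
Bypass flow = 0.6267×733 = 459.39 tonne/day.

459.4 tonne/day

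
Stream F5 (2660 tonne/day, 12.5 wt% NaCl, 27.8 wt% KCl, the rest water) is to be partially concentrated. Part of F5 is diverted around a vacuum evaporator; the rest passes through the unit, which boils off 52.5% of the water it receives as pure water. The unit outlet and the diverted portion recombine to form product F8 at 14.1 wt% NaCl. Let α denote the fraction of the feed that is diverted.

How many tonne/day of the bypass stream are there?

All 2660×0.125 = 332.5 tonne/day of NaCl reaches F8, so F8 = 332.5/0.141 = 2358.2 tonne/day and vapour = 301.84 tonne/day.
The evaporator receives (1−α)·2660 of feed at 0.597 water and removes 0.525 of that water:
0.525×0.597×(1−α)×2660 = 301.84
(1−α) = 301.84/833.71 = 0.3620;  α = 0.6380.
Bypass flow = 0.6380×2660 = 1696.9 tonne/day.

1697 tonne/day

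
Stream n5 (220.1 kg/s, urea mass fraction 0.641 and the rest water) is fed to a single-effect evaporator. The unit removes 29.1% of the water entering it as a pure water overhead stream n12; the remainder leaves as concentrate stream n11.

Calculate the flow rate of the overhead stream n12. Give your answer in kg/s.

22.99 kg/s

water entering = 220.1×0.359 = 79.016 kg/s; overhead removed = 0.291×79.016 = 22.994 kg/s.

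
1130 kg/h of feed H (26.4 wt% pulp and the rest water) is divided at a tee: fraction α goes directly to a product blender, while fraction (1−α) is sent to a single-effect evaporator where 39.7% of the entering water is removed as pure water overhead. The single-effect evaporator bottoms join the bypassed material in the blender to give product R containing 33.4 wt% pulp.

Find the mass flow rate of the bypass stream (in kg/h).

319.5 kg/h

All 1130×0.264 = 298.32 kg/h of pulp reaches R, so R = 298.32/0.334 = 893.17 kg/h and vapour = 236.83 kg/h.
The evaporator receives (1−α)·1130 of feed at 0.736 water and removes 0.397 of that water:
0.397×0.736×(1−α)×1130 = 236.83
(1−α) = 236.83/330.18 = 0.7173;  α = 0.2827.
Bypass flow = 0.2827×1130 = 319.48 kg/h.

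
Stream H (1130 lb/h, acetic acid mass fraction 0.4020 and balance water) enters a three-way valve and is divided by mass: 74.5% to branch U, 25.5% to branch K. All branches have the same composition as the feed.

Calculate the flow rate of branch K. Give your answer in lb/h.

288.1 lb/h

Branch K flow = 0.255×1130 = 288.15 lb/h.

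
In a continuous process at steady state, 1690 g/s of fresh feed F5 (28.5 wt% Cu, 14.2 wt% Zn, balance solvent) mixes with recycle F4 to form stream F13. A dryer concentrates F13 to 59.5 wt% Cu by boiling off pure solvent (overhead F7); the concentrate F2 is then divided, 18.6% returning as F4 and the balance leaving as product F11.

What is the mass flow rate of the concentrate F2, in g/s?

Overall Cu balance (none leaves overhead): Cu in fresh feed = Cu in product, i.e. 1690×0.285 = (1−0.186)·F2·0.595.
F2 = 481.65/(0.595×0.814) = 994.47 g/s.

994.5 g/s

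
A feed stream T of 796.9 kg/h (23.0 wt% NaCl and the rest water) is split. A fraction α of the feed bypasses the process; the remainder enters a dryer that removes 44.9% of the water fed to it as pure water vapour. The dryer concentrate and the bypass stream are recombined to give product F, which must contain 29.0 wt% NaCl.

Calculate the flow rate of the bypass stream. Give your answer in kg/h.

All 796.9×0.230 = 183.29 kg/h of NaCl reaches F, so F = 183.29/0.290 = 632.02 kg/h and vapour = 164.88 kg/h.
The evaporator receives (1−α)·796.9 of feed at 0.770 water and removes 0.449 of that water:
0.449×0.770×(1−α)×796.9 = 164.88
(1−α) = 164.88/275.51 = 0.5984;  α = 0.4016.
Bypass flow = 0.4016×796.9 = 320.01 kg/h.

320 kg/h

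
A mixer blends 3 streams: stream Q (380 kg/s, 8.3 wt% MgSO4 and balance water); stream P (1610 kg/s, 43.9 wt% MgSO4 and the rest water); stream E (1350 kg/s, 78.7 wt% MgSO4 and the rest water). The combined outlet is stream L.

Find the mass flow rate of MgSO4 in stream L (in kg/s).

MgSO4 out = MgSO4 in = 380×0.083 + 1610×0.439 + 1350×0.787 = 1800.8 kg/s.

1801 kg/s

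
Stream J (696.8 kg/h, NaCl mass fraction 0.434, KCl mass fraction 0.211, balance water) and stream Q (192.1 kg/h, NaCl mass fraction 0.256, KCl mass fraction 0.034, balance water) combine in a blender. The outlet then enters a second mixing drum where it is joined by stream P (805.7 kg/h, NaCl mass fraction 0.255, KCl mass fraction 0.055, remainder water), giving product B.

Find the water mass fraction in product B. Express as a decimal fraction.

Overall, product flow = 1694.6 kg/h.
water in = 696.8×0.355 + 192.1×0.710 + 805.7×0.690 = 939.69 kg/h.
water fraction in B = 0.555.

0.555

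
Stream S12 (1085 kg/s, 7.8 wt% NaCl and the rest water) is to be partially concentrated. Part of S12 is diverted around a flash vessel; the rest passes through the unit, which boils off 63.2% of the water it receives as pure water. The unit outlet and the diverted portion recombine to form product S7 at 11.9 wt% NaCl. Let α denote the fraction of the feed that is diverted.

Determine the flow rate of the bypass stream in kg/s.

443.5 kg/s

All 1085×0.078 = 84.63 kg/s of NaCl reaches S7, so S7 = 84.63/0.119 = 711.18 kg/s and vapour = 373.82 kg/s.
The evaporator receives (1−α)·1085 of feed at 0.922 water and removes 0.632 of that water:
0.632×0.922×(1−α)×1085 = 373.82
(1−α) = 373.82/632.23 = 0.5913;  α = 0.4087.
Bypass flow = 0.4087×1085 = 443.47 kg/s.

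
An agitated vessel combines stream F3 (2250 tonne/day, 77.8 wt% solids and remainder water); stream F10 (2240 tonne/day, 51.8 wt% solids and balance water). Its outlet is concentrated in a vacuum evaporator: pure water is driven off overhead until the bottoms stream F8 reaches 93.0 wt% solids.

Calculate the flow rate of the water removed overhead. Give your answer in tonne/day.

solids entering = 2250×0.778 + 2240×0.518 = 2910.8 tonne/day.
All solids reports to F8, so F8 = 2910.8/0.930 = 3129.9 tonne/day.
Total feed = 4490 tonne/day; overhead = 4490 − 3129.9 = 1360.1 tonne/day.

1360 tonne/day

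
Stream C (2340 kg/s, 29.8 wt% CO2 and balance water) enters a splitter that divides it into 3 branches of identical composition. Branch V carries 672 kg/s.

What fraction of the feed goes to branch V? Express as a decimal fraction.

0.287

Fraction to V = 672/2340 = 0.2872.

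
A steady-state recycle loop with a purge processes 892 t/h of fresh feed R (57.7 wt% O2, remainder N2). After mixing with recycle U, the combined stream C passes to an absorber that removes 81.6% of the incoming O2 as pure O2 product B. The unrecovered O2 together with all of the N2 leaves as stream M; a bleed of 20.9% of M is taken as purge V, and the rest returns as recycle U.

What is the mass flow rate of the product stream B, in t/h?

O2 in C: m_A = 892×0.577 + (1−0.209)·(1−0.816)·m_A, so m_A = 514.68/0.8545 = 602.35 t/h.
Product B = 0.816×602.35 = 491.52 t/h.

491.5 t/h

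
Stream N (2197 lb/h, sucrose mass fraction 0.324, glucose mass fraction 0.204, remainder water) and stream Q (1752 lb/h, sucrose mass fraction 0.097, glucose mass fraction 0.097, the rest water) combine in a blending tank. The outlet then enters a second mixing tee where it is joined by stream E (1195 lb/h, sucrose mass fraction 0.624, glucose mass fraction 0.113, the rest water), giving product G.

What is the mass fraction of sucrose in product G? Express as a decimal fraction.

Overall, product flow = 5144 lb/h.
sucrose in = 2197×0.324 + 1752×0.097 + 1195×0.624 = 1627.5 lb/h.
sucrose fraction in G = 0.316.

0.316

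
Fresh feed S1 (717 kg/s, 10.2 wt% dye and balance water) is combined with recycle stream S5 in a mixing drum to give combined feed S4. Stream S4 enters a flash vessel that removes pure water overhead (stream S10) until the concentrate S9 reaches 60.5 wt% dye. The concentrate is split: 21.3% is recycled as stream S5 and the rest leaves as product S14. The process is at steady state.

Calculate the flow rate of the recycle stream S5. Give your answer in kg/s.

32.72 kg/s

Overall dye balance (none leaves overhead): dye in fresh feed = dye in product, i.e. 717×0.102 = (1−0.213)·S9·0.605.
S9 = 73.134/(0.605×0.787) = 153.6 kg/s.
Recycle S5 = 0.213×153.6 = 32.717 kg/s.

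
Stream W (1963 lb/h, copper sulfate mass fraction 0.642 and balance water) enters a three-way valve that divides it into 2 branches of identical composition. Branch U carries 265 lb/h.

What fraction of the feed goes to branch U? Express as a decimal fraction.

0.135

Fraction to U = 265/1963 = 0.1350.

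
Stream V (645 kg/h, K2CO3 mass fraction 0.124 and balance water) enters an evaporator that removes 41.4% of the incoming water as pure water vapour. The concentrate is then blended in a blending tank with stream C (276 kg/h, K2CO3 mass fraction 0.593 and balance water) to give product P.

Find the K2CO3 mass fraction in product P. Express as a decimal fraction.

Vapour removed = 0.414×0.876×645 = 233.92 kg/h; concentrate = 411.08 kg/h.
K2CO3 reaching the mixer = 79.98 (from concentrate) + 276×0.593 = 243.65 kg/h.
Product flow = 411.08 + 276 = 687.08 kg/h; K2CO3 fraction = 0.355.

0.355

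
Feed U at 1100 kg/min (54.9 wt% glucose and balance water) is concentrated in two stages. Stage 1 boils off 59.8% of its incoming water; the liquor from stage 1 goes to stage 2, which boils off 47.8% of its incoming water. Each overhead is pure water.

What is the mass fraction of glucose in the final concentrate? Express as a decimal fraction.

0.8530

water in feed = 1100×0.451 = 496.1 kg/min.
After stage 1: water left = (1−0.598)×496.1 = 199.43; stream total = 803.33 kg/min.
After stage 2: water left = (1−0.478)×199.43 = 104.1; final concentrate = 708 kg/min.
glucose fraction = 603.9/708 = 0.8530.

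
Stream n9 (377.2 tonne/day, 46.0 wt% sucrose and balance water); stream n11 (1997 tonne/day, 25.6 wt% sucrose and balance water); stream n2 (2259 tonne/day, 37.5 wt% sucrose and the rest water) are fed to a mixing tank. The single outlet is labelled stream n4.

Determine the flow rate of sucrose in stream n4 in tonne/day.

sucrose out = sucrose in = 377.2×0.460 + 1997×0.256 + 2259×0.375 = 1531.9 tonne/day.

1532 tonne/day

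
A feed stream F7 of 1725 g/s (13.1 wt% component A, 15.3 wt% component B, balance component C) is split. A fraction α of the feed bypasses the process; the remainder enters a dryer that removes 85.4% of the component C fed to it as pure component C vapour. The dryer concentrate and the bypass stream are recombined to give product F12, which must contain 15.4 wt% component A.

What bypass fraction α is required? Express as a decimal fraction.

0.756

All 1725×0.131 = 225.98 g/s of component A reaches F12, so F12 = 225.98/0.154 = 1467.4 g/s and vapour = 257.63 g/s.
The evaporator receives (1−α)·1725 of feed at 0.716 component C and removes 0.854 of that component C:
0.854×0.716×(1−α)×1725 = 257.63
(1−α) = 257.63/1054.8 = 0.2443;  α = 0.7557.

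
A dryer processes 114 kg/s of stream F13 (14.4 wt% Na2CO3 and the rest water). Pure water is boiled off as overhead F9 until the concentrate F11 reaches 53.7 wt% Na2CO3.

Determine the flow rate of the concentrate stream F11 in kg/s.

Na2CO3 is conserved: 114×0.144 = 16.416 kg/s all reports to the concentrate.
Concentrate = 16.416/(target fraction) = 30.57 kg/s.

30.57 kg/s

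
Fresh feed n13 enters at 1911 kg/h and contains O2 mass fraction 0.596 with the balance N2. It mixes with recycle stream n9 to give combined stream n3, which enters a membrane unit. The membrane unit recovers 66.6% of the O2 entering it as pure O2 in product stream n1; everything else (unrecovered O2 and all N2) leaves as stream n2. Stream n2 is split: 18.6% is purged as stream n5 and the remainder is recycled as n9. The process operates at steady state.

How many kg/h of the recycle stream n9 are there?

3804 kg/h

N2 enters only via n13 and leaves only via the purge: 1911×0.404 = 0.186×(N2 in n2), and the membrane unit passes all N2, so N2 in n3 = N2 in n2 = 4150.8 kg/h.
O2 in n3: m_A = 1911×0.596 + (1−0.186)·(1−0.666)·m_A, so m_A = 1139/0.7281 = 1564.2 kg/h.
n2 = (1−0.666)×1564.2 + 4150.8 = 4673.2 kg/h.
Recycle n9 = (1−0.186)×4673.2 = 3804 kg/h.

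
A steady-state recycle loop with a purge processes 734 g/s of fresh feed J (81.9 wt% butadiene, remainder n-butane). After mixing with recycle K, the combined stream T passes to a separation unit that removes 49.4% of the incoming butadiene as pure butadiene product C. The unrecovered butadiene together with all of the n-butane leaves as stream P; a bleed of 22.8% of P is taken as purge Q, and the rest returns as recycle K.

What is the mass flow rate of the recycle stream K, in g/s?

n-butane enters only via J and leaves only via the purge: 734×0.181 = 0.228×(n-butane in P), and the separation unit passes all n-butane, so n-butane in T = n-butane in P = 582.69 g/s.
butadiene in T: m_A = 734×0.819 + (1−0.228)·(1−0.494)·m_A, so m_A = 601.15/0.6094 = 986.51 g/s.
P = (1−0.494)×986.51 + 582.69 = 1081.9 g/s.
Recycle K = (1−0.228)×1081.9 = 835.2 g/s.

835.2 g/s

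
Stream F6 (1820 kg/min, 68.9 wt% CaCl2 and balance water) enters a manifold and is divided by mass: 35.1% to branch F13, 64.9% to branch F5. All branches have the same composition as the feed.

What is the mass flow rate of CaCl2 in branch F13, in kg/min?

440.1 kg/min

Branch F13 total = 0.351×1820 = 638.82 kg/min.
CaCl2 in F13 = 0.689×638.82 = 440.15 kg/min.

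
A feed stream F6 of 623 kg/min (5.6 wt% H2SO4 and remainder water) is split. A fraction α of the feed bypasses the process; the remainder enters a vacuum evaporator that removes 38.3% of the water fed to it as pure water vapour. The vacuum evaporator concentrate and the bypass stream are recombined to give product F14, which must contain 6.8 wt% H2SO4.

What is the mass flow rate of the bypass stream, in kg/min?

All 623×0.056 = 34.888 kg/min of H2SO4 reaches F14, so F14 = 34.888/0.068 = 513.06 kg/min and vapour = 109.94 kg/min.
The evaporator receives (1−α)·623 of feed at 0.944 water and removes 0.383 of that water:
0.383×0.944×(1−α)×623 = 109.94
(1−α) = 109.94/225.25 = 0.4881;  α = 0.5119.
Bypass flow = 0.5119×623 = 318.92 kg/min.

318.9 kg/min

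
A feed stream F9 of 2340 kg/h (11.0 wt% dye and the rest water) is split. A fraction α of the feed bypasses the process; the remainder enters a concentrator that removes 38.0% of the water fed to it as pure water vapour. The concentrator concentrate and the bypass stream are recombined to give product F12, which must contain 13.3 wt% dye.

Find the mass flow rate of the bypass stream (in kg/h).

1143 kg/h

All 2340×0.110 = 257.4 kg/h of dye reaches F12, so F12 = 257.4/0.133 = 1935.3 kg/h and vapour = 404.66 kg/h.
The evaporator receives (1−α)·2340 of feed at 0.890 water and removes 0.380 of that water:
0.380×0.890×(1−α)×2340 = 404.66
(1−α) = 404.66/791.39 = 0.5113;  α = 0.4887.
Bypass flow = 0.4887×2340 = 1143.5 kg/h.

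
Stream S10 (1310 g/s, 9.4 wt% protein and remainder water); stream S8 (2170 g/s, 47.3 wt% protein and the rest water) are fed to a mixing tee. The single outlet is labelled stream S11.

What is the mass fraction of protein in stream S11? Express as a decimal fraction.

0.330

Total flow out = 1310 + 2170 = 3480 g/s.
protein in = 1310×0.094 + 2170×0.473 = 1149.5 g/s.
protein mass fraction in S11 = 1149.5/3480 = 0.330.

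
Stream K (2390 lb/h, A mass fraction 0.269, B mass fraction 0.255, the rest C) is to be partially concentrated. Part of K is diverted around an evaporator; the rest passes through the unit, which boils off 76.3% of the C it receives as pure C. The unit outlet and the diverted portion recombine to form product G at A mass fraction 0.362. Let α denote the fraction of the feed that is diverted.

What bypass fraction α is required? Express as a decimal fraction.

All 2390×0.269 = 642.91 lb/h of A reaches G, so G = 642.91/0.362 = 1776 lb/h and vapour = 614.01 lb/h.
The evaporator receives (1−α)·2390 of feed at 0.476 C and removes 0.763 of that C:
0.763×0.476×(1−α)×2390 = 614.01
(1−α) = 614.01/868.02 = 0.7074;  α = 0.2926.

0.293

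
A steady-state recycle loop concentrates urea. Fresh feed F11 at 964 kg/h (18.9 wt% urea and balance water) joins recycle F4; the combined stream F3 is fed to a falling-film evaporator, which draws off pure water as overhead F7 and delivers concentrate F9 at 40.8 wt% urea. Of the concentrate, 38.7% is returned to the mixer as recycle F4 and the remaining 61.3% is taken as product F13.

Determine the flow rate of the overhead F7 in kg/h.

Overall urea balance (none leaves overhead): urea in fresh feed = urea in product, i.e. 964×0.189 = (1−0.387)·F9·0.408.
F9 = 182.2/(0.408×0.613) = 728.48 kg/h.
Recycle F4 = 0.387×728.48 = 281.92 kg/h.
Combined feed F3 = 964 + 281.92 = 1245.9 kg/h.
Overhead F7 = F3 − F9 = 1245.9 − 728.48 = 517.44 kg/h.

517.4 kg/h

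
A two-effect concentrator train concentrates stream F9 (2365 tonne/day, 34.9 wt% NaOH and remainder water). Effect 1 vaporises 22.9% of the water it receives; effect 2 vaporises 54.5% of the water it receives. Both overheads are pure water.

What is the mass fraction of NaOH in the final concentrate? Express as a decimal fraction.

water in feed = 2365×0.651 = 1539.6 tonne/day.
After stage 1: water left = (1−0.229)×1539.6 = 1187; stream total = 2012.4 tonne/day.
After stage 2: water left = (1−0.545)×1187 = 540.1; final concentrate = 1365.5 tonne/day.
NaOH fraction = 825.38/1365.5 = 0.6045.

0.6045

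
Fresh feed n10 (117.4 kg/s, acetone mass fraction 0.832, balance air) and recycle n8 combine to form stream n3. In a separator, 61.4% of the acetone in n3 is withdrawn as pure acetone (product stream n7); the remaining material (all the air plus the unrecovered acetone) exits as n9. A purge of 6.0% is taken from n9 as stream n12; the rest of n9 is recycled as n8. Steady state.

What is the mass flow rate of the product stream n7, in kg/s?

acetone in n3: m_A = 117.4×0.832 + (1−0.060)·(1−0.614)·m_A, so m_A = 97.677/0.6372 = 153.3 kg/s.
Product n7 = 0.614×153.3 = 94.126 kg/s.

94.13 kg/s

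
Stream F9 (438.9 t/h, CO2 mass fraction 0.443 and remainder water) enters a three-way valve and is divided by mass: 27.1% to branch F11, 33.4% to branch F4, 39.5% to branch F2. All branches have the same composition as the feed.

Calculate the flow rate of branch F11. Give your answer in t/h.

118.9 t/h

Branch F11 flow = 0.271×438.9 = 118.94 t/h.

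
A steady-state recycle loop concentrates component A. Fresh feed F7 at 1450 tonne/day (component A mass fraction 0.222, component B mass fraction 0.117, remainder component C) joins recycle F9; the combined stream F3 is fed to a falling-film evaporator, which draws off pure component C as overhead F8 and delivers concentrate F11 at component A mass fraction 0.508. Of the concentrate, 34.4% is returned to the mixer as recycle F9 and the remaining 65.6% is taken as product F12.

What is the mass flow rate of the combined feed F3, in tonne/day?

Overall component A balance (none leaves overhead): component A in fresh feed = component A in product, i.e. 1450×0.222 = (1−0.344)·F11·0.508.
F11 = 321.9/(0.508×0.656) = 965.95 tonne/day.
Recycle F9 = 0.344×965.95 = 332.29 tonne/day.
Combined feed F3 = 1450 + 332.29 = 1782.3 tonne/day.

1782 tonne/day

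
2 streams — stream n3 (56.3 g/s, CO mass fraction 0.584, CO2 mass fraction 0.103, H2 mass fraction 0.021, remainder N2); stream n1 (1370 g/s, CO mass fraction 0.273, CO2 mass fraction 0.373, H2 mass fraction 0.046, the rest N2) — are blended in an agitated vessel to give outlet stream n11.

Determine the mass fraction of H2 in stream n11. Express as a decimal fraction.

0.045

Total flow out = 56.3 + 1370 = 1426.3 g/s.
H2 in = 56.3×0.021 + 1370×0.046 = 64.202 g/s.
H2 mass fraction in n11 = 64.202/1426.3 = 0.045.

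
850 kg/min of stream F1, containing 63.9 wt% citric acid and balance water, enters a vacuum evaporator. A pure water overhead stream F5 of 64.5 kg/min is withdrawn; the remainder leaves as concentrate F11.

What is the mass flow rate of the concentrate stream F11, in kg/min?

785.5 kg/min

Concentrate = 850 − 64.5 = 785.5 kg/min.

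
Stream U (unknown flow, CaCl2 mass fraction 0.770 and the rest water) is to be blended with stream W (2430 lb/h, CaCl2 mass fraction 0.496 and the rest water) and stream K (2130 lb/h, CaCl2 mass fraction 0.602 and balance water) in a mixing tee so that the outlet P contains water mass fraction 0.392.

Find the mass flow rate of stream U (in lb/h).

1759 lb/h

Let U be the unknown flow. Total out = 4560 + U.
water balance: 2072.5 + 0.230·U = 0.392·(4560 + U)
(0.230 − 0.392)·U = 0.392×4560 − 2072.5 = -284.94
U = -284.94 / -0.162 = 1758.9 lb/h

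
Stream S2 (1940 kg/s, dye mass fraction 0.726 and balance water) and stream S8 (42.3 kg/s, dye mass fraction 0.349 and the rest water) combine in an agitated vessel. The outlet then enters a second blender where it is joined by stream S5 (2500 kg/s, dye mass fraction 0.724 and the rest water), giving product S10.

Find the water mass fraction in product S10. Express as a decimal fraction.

0.279

Overall, product flow = 4482.3 kg/s.
water in = 1940×0.274 + 42.3×0.651 + 2500×0.276 = 1249.1 kg/s.
water fraction in S10 = 0.279.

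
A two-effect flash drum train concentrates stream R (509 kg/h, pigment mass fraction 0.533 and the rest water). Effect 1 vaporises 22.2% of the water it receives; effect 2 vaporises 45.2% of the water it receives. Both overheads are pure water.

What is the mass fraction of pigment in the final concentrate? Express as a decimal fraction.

0.728

water in feed = 509×0.467 = 237.7 kg/h.
After stage 1: water left = (1−0.222)×237.7 = 184.93; stream total = 456.23 kg/h.
After stage 2: water left = (1−0.452)×184.93 = 101.34; final concentrate = 372.64 kg/h.
pigment fraction = 271.3/372.64 = 0.728.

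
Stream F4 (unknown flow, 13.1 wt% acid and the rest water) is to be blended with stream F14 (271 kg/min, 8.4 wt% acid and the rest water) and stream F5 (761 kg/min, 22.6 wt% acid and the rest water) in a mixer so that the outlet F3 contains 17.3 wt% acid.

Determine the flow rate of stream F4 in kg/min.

386 kg/min

Let F4 be the unknown flow. Total out = 1032 + F4.
acid balance: 194.75 + 0.131·F4 = 0.173·(1032 + F4)
(0.131 − 0.173)·F4 = 0.173×1032 − 194.75 = -16.214
F4 = -16.214 / -0.042 = 386.05 kg/min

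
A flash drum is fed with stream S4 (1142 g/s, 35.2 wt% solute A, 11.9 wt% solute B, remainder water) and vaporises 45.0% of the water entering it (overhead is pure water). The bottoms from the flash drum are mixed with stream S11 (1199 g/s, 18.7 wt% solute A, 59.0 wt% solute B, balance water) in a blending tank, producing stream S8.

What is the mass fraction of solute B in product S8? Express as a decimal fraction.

Vapour removed = 0.450×0.529×1142 = 271.85 g/s; concentrate = 870.15 g/s.
solute B reaching the mixer = 135.9 (from concentrate) + 1199×0.590 = 843.31 g/s.
Product flow = 870.15 + 1199 = 2069.1 g/s; solute B fraction = 0.408.

0.408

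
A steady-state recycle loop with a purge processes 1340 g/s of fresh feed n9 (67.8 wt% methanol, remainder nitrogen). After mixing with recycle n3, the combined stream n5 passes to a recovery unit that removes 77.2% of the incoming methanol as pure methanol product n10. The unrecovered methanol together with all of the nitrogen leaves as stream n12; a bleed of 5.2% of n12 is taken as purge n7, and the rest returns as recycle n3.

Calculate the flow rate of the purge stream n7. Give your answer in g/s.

445.2 g/s

nitrogen enters only via n9 and leaves only via the purge: 1340×0.322 = 0.052×(nitrogen in n12), and the recovery unit passes all nitrogen, so nitrogen in n5 = nitrogen in n12 = 8297.7 g/s.
methanol in n5: m_A = 1340×0.678 + (1−0.052)·(1−0.772)·m_A, so m_A = 908.52/0.7839 = 1159 g/s.
n12 = (1−0.772)×1159 + 8297.7 = 8562 g/s.
Purge n7 = 0.052×8562 = 445.22 g/s.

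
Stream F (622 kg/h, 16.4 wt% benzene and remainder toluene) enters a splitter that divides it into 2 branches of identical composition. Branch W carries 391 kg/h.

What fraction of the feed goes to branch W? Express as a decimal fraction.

Fraction to W = 391/622 = 0.6286.

0.629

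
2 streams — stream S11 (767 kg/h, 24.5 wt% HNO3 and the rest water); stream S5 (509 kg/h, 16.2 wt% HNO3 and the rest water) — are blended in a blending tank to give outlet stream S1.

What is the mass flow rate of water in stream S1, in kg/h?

water out = water in = 767×0.755 + 509×0.838 = 1005.6 kg/h.

1006 kg/h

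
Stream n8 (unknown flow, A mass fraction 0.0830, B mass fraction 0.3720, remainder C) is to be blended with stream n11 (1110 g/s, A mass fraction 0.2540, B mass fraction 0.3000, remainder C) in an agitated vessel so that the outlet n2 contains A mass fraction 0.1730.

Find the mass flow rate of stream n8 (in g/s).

Let n8 be the unknown flow. Total out = 1110 + n8.
A balance: 281.94 + 0.083·n8 = 0.173·(1110 + n8)
(0.083 − 0.173)·n8 = 0.173×1110 − 281.94 = -89.91
n8 = -89.91 / -0.090 = 999 g/s

999 g/s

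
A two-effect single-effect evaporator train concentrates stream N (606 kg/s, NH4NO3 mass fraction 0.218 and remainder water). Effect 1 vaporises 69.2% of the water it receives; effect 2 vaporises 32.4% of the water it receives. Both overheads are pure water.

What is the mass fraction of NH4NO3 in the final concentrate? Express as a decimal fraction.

water in feed = 606×0.782 = 473.89 kg/s.
After stage 1: water left = (1−0.692)×473.89 = 145.96; stream total = 278.07 kg/s.
After stage 2: water left = (1−0.324)×145.96 = 98.668; final concentrate = 230.78 kg/s.
NH4NO3 fraction = 132.11/230.78 = 0.572.

0.572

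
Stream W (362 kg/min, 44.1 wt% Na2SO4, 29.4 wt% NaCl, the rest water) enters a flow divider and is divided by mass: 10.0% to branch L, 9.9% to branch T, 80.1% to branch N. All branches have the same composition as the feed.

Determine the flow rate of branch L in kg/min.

36.2 kg/min

Branch L flow = 0.100×362 = 36.2 kg/min.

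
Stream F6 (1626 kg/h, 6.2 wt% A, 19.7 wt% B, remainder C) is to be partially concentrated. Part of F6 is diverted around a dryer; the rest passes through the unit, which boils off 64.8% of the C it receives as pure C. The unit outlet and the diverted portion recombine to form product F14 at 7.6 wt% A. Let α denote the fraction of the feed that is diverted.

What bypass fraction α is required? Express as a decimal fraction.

0.616

All 1626×0.062 = 100.81 kg/h of A reaches F14, so F14 = 100.81/0.076 = 1326.5 kg/h and vapour = 299.53 kg/h.
The evaporator receives (1−α)·1626 of feed at 0.741 C and removes 0.648 of that C:
0.648×0.741×(1−α)×1626 = 299.53
(1−α) = 299.53/780.75 = 0.3836;  α = 0.6164.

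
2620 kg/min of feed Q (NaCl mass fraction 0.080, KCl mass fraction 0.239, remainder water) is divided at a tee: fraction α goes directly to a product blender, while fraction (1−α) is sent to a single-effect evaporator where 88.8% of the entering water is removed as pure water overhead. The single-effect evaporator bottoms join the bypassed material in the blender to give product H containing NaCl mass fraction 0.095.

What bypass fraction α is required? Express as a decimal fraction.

All 2620×0.080 = 209.6 kg/min of NaCl reaches H, so H = 209.6/0.095 = 2206.3 kg/min and vapour = 413.68 kg/min.
The evaporator receives (1−α)·2620 of feed at 0.681 water and removes 0.888 of that water:
0.888×0.681×(1−α)×2620 = 413.68
(1−α) = 413.68/1584.4 = 0.2611;  α = 0.7389.

0.739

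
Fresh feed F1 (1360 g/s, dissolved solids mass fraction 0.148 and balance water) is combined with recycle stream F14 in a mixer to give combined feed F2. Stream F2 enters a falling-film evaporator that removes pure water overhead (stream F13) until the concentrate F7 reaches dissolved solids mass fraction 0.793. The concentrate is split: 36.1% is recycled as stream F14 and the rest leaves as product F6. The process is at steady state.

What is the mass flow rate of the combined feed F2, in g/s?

1503 g/s

Overall dissolved solids balance (none leaves overhead): dissolved solids in fresh feed = dissolved solids in product, i.e. 1360×0.148 = (1−0.361)·F7·0.793.
F7 = 201.28/(0.793×0.639) = 397.22 g/s.
Recycle F14 = 0.361×397.22 = 143.39 g/s.
Combined feed F2 = 1360 + 143.39 = 1503.4 g/s.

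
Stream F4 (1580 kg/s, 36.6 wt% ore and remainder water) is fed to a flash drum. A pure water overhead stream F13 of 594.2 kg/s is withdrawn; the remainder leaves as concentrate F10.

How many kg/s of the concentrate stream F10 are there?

Concentrate = 1580 − 594.2 = 985.8 kg/s.

985.8 kg/s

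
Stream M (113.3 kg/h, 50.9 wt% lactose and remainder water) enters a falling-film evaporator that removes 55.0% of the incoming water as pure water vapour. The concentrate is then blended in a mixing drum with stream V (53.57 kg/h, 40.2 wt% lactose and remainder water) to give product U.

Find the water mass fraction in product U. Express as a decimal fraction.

Vapour removed = 0.550×0.491×113.3 = 30.597 kg/h; concentrate = 82.703 kg/h.
water reaching the mixer = 25.034 (from concentrate) + 53.57×0.598 = 57.068 kg/h.
Product flow = 82.703 + 53.57 = 136.27 kg/h; water fraction = 0.419.

0.419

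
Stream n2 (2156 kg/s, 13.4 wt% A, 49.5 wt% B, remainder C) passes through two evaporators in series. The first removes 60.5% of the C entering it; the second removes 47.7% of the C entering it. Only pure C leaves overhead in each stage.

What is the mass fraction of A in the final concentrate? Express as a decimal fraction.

C in feed = 2156×0.371 = 799.88 kg/s.
After stage 1: C left = (1−0.605)×799.88 = 315.95; stream total = 1672.1 kg/s.
After stage 2: C left = (1−0.477)×315.95 = 165.24; final concentrate = 1521.4 kg/s.
A fraction = 288.9/1521.4 = 0.1899.

0.1899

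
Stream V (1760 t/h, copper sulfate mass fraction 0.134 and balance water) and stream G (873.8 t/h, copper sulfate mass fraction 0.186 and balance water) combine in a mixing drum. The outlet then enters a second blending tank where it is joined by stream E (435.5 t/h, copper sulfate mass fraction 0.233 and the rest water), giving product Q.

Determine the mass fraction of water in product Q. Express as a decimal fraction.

0.837

Overall, product flow = 3069.3 t/h.
water in = 1760×0.866 + 873.8×0.814 + 435.5×0.767 = 2569.5 t/h.
water fraction in Q = 0.837.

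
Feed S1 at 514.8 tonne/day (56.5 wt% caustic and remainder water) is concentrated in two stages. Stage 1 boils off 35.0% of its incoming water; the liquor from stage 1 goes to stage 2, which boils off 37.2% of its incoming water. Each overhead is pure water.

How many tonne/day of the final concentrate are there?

water in feed = 514.8×0.435 = 223.94 tonne/day.
After stage 1: water left = (1−0.350)×223.94 = 145.56; stream total = 436.42 tonne/day.
After stage 2: water left = (1−0.372)×145.56 = 91.411; final concentrate = 382.27 tonne/day.

382.3 tonne/day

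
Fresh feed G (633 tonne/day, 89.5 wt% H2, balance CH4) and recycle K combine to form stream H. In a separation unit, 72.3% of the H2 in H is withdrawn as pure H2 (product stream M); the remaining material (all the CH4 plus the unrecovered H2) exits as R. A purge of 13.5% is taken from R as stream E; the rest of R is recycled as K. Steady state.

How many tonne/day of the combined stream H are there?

CH4 enters only via G and leaves only via the purge: 633×0.105 = 0.135×(CH4 in R), and the separation unit passes all CH4, so CH4 in H = CH4 in R = 492.33 tonne/day.
H2 in H: m_A = 633×0.895 + (1−0.135)·(1−0.723)·m_A, so m_A = 566.53/0.7604 = 745.05 tonne/day.
H = 745.05 + 492.33 = 1237.4 tonne/day.

1237 tonne/day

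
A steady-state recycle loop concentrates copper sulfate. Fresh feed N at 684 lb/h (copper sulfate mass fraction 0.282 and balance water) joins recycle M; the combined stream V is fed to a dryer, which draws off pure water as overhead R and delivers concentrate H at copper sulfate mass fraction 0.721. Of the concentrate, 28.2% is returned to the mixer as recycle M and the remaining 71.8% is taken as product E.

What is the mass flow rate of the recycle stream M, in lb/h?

105.1 lb/h

Overall copper sulfate balance (none leaves overhead): copper sulfate in fresh feed = copper sulfate in product, i.e. 684×0.282 = (1−0.282)·H·0.721.
H = 192.89/(0.721×0.718) = 372.6 lb/h.
Recycle M = 0.282×372.6 = 105.07 lb/h.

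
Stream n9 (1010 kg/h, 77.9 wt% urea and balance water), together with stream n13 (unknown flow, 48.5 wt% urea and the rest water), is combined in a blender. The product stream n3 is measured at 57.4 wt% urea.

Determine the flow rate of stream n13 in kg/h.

2326 kg/h

Let n13 be the unknown flow. Total out = 1010 + n13.
urea balance: 786.79 + 0.485·n13 = 0.574·(1010 + n13)
(0.485 − 0.574)·n13 = 0.574×1010 − 786.79 = -207.05
n13 = -207.05 / -0.089 = 2326.4 kg/h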